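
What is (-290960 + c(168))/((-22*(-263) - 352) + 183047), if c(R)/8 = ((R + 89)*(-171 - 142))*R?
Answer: -108403664/188481 ≈ -575.14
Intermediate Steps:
c(R) = 8*R*(-27857 - 313*R) (c(R) = 8*(((R + 89)*(-171 - 142))*R) = 8*(((89 + R)*(-313))*R) = 8*((-27857 - 313*R)*R) = 8*(R*(-27857 - 313*R)) = 8*R*(-27857 - 313*R))
(-290960 + c(168))/((-22*(-263) - 352) + 183047) = (-290960 - 2504*168*(89 + 168))/((-22*(-263) - 352) + 183047) = (-290960 - 2504*168*257)/((5786 - 352) + 183047) = (-290960 - 108112704)/(5434 + 183047) = -108403664/188481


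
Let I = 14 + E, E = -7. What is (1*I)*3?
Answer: 21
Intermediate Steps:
I = 7 (I = 14 - 7 = 7)
(1*I)*3 = (1*7)*3 = 7*3 = 21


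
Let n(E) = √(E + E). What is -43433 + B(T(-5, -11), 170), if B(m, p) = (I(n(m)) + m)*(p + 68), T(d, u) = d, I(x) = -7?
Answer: -46289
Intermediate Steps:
n(E) = √2*√E (n(E) = √(2*E) = √2*√E)
B(m, p) = (-7 + m)*(68 + p) (B(m, p) = (-7 + m)*(p + 68) = (-7 + m)*(68 + p))
-43433 + B(T(-5, -11), 170) = -43433 + (-476 - 7*170 + 68*(-5) - 5*170) = -43433 + (-476 - 1190 - 340 - 850) = -43433 - 2856 = -46289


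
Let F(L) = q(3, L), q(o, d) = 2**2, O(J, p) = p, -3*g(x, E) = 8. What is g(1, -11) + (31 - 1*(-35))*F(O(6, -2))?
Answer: 784/3 ≈ 261.33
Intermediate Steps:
g(x, E) = -8/3 (g(x, E) = -1/3*8 = -8/3)
q(o, d) = 4
F(L) = 4
g(1, -11) + (31 - 1*(-35))*F(O(6, -2)) = -8/3 + (31 - 1*(-35))*4 = -8/3 + (31 + 35)*4 = -8/3 + 66*4 = -8/3 + 264 = 784/3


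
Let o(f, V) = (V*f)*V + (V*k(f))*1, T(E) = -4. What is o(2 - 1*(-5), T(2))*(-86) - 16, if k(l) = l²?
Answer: 7208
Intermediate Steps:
o(f, V) = V*f² + f*V² (o(f, V) = (V*f)*V + (V*f²)*1 = f*V² + V*f² = V*f² + f*V²)
o(2 - 1*(-5), T(2))*(-86) - 16 = -4*(2 - 1*(-5))*(-4 + (2 - 1*(-5)))*(-86) - 16 = -4*(2 + 5)*(-4 + (2 + 5))*(-86) - 16 = -4*7*(-4 + 7)*(-86) - 16 = -4*7*3*(-86) - 16 = -84*(-86) - 16 = 7224 - 16 = 7208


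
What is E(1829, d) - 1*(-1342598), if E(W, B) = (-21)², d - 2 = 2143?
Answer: 1343039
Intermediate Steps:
d = 2145 (d = 2 + 2143 = 2145)
E(W, B) = 441
E(1829, d) - 1*(-1342598) = 441 - 1*(-1342598) = 441 + 1342598 = 1343039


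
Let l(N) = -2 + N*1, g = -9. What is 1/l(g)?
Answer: -1/11 ≈ -0.090909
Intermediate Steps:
l(N) = -2 + N
1/l(g) = 1/(-2 - 9) = 1/(-11) = -1/11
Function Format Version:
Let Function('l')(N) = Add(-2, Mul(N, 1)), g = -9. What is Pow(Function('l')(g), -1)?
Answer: Rational(-1, 11) ≈ -0.090909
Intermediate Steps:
Function('l')(N) = Add(-2, N)
Pow(Function('l')(g), -1) = Pow(Add(-2, -9), -1) = Pow(-11, -1) = Rational(-1, 11)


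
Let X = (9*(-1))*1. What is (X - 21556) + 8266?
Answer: -13299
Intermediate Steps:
X = -9 (X = -9*1 = -9)
(X - 21556) + 8266 = (-9 - 21556) + 8266 = -21565 + 8266 = -13299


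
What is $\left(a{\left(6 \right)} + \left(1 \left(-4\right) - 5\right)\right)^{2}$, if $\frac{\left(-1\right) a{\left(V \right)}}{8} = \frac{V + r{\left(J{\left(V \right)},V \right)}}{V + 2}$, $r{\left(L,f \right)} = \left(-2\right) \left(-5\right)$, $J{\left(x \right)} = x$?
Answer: $625$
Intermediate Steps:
$r{\left(L,f \right)} = 10$
$a{\left(V \right)} = - \frac{8 \left(10 + V\right)}{2 + V}$ ($a{\left(V \right)} = - 8 \frac{V + 10}{V + 2} = - 8 \frac{10 + V}{2 + V} = - \frac{8 \left(10 + V\right)}{2 + V}$)
$\left(a{\left(6 \right)} + \left(1 \left(-4\right) - 5\right)\right)^{2} = \left(\frac{8 \left(-10 - 6\right)}{2 + 6} + \left(1 \left(-4\right) - 5\right)\right)^{2} = \left(\frac{8 \left(-10 - 6\right)}{8} - 9\right)^{2} = \left(8 \cdot \frac{1}{8} \left(-16\right) - 9\right)^{2} = \left(-16 - 9\right)^{2} = \left(-25\right)^{2} = 625$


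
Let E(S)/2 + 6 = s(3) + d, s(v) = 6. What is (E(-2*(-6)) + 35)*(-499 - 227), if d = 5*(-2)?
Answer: -10890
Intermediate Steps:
d = -10
E(S) = -20 (E(S) = -12 + 2*(6 - 10) = -12 + 2*(-4) = -12 - 8 = -20)
(E(-2*(-6)) + 35)*(-499 - 227) = (-20 + 35)*(-499 - 227) = 15*(-726) = -10890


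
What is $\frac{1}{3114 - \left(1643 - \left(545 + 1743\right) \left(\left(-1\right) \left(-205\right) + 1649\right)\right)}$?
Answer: $\frac{1}{4243423} \approx 2.3566 \cdot 10^{-7}$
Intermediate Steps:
$\frac{1}{3114 - \left(1643 - \left(545 + 1743\right) \left(\left(-1\right) \left(-205\right) + 1649\right)\right)} = \frac{1}{3114 - \left(1643 - 2288 \left(205 + 1649\right)\right)} = \frac{1}{3114 + \left(2288 \cdot 1854 - 1643\right)} = \frac{1}{3114 + \left(4241952 - 1643\right)} = \frac{1}{3114 + 4240309} = \frac{1}{4243423}$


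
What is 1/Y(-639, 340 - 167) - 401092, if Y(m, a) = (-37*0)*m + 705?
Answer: -282769859/705 ≈ -4.0109e+5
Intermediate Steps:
Y(m, a) = 705 (Y(m, a) = 0*m + 705 = 0 + 705 = 705)
1/Y(-639, 340 - 167) - 401092 = 1/705 - 401092 = -282769859/705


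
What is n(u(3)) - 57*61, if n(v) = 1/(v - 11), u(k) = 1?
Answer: -34771/10 ≈ -3477.1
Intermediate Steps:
n(v) = 1/(-11 + v)
n(u(3)) - 57*61 = 1/(-11 + 1) - 57*61 = 1/(-10) - 3477 = -⅒ - 3477 = -34771/10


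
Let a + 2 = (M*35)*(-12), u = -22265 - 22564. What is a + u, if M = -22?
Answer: -35591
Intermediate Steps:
u = -44829
a = 9238 (a = -2 - 22*35*(-12) = -2 - 770*(-12) = -2 + 9240 = 9238)
a + u = 9238 - 44829 = -35591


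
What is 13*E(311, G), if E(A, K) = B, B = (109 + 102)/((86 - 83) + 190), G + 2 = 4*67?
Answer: 2743/193 ≈ 14.212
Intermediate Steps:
G = 266 (G = -2 + 4*67 = -2 + 268 = 266)
B = 211/193 (B = 211/(3 + 190) = 211/193 ≈ 1.0933)
E(A, K) = 211/193
13*E(311, G) = 13*(211/193) = 2743/193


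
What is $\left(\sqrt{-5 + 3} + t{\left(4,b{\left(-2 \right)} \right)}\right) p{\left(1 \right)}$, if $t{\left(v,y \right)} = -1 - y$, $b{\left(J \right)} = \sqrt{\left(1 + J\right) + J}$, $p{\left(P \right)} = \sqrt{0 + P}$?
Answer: $-1 + i \sqrt{2} - i \sqrt{3} \approx -1.0 - 0.31784 i$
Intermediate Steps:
$p{\left(P \right)} = \sqrt{P}$
$b{\left(J \right)} = \sqrt{1 + 2 J}$
$\left(\sqrt{-5 + 3} + t{\left(4,b{\left(-2 \right)} \right)}\right) p{\left(1 \right)} = \left(\sqrt{-5 + 3} - \left(1 + \sqrt{1 + 2 \left(-2\right)}\right)\right) \sqrt{1} = \left(\sqrt{-2} - \left(1 + \sqrt{1 - 4}\right)\right) 1 = \left(i \sqrt{2} - \left(1 + \sqrt{-3}\right)\right) 1 = \left(i \sqrt{2} - \left(1 + i \sqrt{3}\right)\right) 1 = \left(-1 + i \sqrt{2} - i \sqrt{3}\right) 1 = -1 + i \sqrt{2} - i \sqrt{3}$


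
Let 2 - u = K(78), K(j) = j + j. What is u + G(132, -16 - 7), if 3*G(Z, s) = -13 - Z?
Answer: -607/3 ≈ -202.33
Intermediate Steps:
K(j) = 2*j
u = -154 (u = 2 - 2*78 = 2 - 1*156 = 2 - 156 = -154)
G(Z, s) = -13/3 - Z/3 (G(Z, s) = (-13 - Z)/3 = -13/3 - Z/3)
u + G(132, -16 - 7) = -154 + (-13/3 - ⅓*132) = -154 + (-13/3 - 44) = -154 - 145/3 = -607/3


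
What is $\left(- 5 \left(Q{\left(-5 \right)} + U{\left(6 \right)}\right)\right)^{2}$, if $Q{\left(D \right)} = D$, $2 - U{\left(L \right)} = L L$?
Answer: $38025$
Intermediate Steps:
$U{\left(L \right)} = 2 - L^{2}$ ($U{\left(L \right)} = 2 - L L = 2 - L^{2}$)
$\left(- 5 \left(Q{\left(-5 \right)} + U{\left(6 \right)}\right)\right)^{2} = \left(- 5 \left(-5 + \left(2 - 6^{2}\right)\right)\right)^{2} = \left(- 5 \left(-5 + \left(2 - 36\right)\right)\right)^{2} = \left(- 5 \left(-5 - 34\right)\right)^{2} = \left(\left(-5\right) \left(-39\right)\right)^{2} = 195^{2} = 38025$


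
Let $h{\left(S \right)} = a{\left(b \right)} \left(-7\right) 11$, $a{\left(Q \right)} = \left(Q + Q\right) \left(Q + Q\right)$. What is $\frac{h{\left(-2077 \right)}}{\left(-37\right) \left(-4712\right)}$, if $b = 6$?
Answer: $- \frac{1386}{21793} \approx -0.063598$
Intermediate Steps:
$a{\left(Q \right)} = 4 Q^{2}$ ($a{\left(Q \right)} = 2 Q 2 Q = 4 Q^{2}$)
$h{\left(S \right)} = -11088$ ($h{\left(S \right)} = 4 \cdot 6^{2} \left(-7\right) 11 = 4 \cdot 36 \left(-7\right) 11 = 144 \left(-7\right) 11 = \left(-1008\right) 11 = -11088$)
$\frac{h{\left(-2077 \right)}}{\left(-37\right) \left(-4712\right)} = - \frac{11088}{\left(-37\right) \left(-4712\right)} = - \frac{11088}{174344} = \left(-11088\right) \frac{1}{174344} = - \frac{1386}{21793}$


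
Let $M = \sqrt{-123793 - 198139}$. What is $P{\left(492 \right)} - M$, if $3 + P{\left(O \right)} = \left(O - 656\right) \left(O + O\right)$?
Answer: $-161379 - 2 i \sqrt{80483} \approx -1.6138 \cdot 10^{5} - 567.39 i$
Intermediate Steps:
$P{\left(O \right)} = -3 + 2 O \left(-656 + O\right)$ ($P{\left(O \right)} = -3 + \left(O - 656\right) \left(O + O\right) = -3 + \left(-656 + O\right) 2 O = -3 + 2 O \left(-656 + O\right)$)
$M = 2 i \sqrt{80483}$ ($M = \sqrt{-321932} = 2 i \sqrt{80483} \approx 567.39 i$)
$P{\left(492 \right)} - M = \left(-3 - 645504 + 2 \cdot 492^{2}\right) - 2 i \sqrt{80483} = \left(-3 - 645504 + 2 \cdot 242064\right) - 2 i \sqrt{80483} = \left(-3 - 645504 + 484128\right) - 2 i \sqrt{80483} = -161379 - 2 i \sqrt{80483}$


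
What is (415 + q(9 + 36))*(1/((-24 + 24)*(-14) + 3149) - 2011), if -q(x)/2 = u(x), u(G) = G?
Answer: -2058107350/3149 ≈ -6.5358e+5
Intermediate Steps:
q(x) = -2*x
(415 + q(9 + 36))*(1/((-24 + 24)*(-14) + 3149) - 2011) = (415 - 2*(9 + 36))*(1/((-24 + 24)*(-14) + 3149) - 2011) = (415 - 2*45)*(1/(0*(-14) + 3149) - 2011) = (415 - 90)*(1/(0 + 3149) - 2011) = 325*(1/3149 - 2011) = 325*(-6332638/3149) = -2058107350/3149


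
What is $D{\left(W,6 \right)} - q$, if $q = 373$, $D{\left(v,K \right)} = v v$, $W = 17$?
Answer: $-84$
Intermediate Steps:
$D{\left(v,K \right)} = v^{2}$
$D{\left(W,6 \right)} - q = 17^{2} - 373 = 289 - 373 = -84$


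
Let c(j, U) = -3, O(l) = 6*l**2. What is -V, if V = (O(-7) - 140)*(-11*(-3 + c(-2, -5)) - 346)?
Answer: 43120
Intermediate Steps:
V = -43120 (V = (6*(-7)**2 - 140)*(-11*(-3 - 3) - 346) = (6*49 - 140)*(-11*(-6) - 346) = (294 - 140)*(66 - 346) = 154*(-280) = -43120)
-V = -1*(-43120) = 43120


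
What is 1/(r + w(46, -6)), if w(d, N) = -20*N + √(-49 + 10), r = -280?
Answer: -160/25639 - I*√39/25639 ≈ -0.0062405 - 0.00024357*I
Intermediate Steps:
w(d, N) = -20*N + I*√39 (w(d, N) = -20*N + √(-39) = -20*N + I*√39)
1/(r + w(46, -6)) = 1/(-280 + (-20*(-6) + I*√39)) = 1/(-280 + (120 + I*√39)) = 1/(-160 + I*√39)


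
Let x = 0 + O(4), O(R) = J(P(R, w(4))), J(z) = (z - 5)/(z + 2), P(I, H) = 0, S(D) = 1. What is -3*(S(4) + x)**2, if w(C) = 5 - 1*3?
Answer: -27/4 ≈ -6.7500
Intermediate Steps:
w(C) = 2 (w(C) = 5 - 3 = 2)
J(z) = (-5 + z)/(2 + z)
O(R) = -5/2 (O(R) = (-5 + 0)/(2 + 0) = -5/2)
x = -5/2 (x = 0 - 5/2 = -5/2 ≈ -2.5000)
-3*(S(4) + x)**2 = -3*(1 - 5/2)**2 = -3*(-3/2)**2 = -3*9/4 = -27/4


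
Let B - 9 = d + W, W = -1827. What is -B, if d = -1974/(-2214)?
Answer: 670513/369 ≈ 1817.1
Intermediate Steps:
d = 329/369 (d = -1974*(-1/2214) = 329/369 ≈ 0.89160)
B = -670513/369 (B = 9 + (329/369 - 1827) = 9 - 673834/369 = -670513/369 ≈ -1817.1)
-B = -1*(-670513/369) = 670513/369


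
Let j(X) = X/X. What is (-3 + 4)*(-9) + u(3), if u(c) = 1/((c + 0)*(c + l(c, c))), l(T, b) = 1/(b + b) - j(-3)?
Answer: -115/13 ≈ -8.8462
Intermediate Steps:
j(X) = 1
l(T, b) = -1 + 1/(2*b) (l(T, b) = 1/(b + b) - 1*1 = 1/(2*b) - 1 = -1 + 1/(2*b))
u(c) = 1/(c*(c + (1/2 - c)/c)) (u(c) = 1/((c + 0)*(c + (1/2 - c)/c)) = 1/(c*(c + (1/2 - c)/c)))
(-3 + 4)*(-9) + u(3) = (-3 + 4)*(-9) + 2/(1 + 2*3*(-1 + 3)) = 1*(-9) + 2/(1 + 2*3*2) = -9 + 2/(1 + 12) = -9 + 2/13 = -115/13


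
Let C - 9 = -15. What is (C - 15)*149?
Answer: -3129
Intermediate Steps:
C = -6 (C = 9 - 15 = -6)
(C - 15)*149 = (-6 - 15)*149 = -21*149 = -3129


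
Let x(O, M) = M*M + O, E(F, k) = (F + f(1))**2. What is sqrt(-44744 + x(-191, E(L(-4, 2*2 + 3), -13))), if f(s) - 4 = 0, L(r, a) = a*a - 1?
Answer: 3*sqrt(807409) ≈ 2695.7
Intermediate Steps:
L(r, a) = -1 + a**2 (L(r, a) = a**2 - 1 = -1 + a**2)
f(s) = 4 (f(s) = 4 + 0 = 4)
E(F, k) = (4 + F)**2 (E(F, k) = (F + 4)**2 = (4 + F)**2)
x(O, M) = O + M**2 (x(O, M) = M**2 + O = O + M**2)
sqrt(-44744 + x(-191, E(L(-4, 2*2 + 3), -13))) = sqrt(-44744 + (-191 + ((4 + (-1 + (2*2 + 3)**2))**2)**2)) = sqrt(-44744 + (-191 + ((4 + (-1 + (4 + 3)**2))**2)**2)) = sqrt(-44744 + (-191 + ((4 + (-1 + 7**2))**2)**2)) = sqrt(-44744 + (-191 + ((4 + (-1 + 49))**2)**2)) = sqrt(-44744 + (-191 + ((4 + 48)**2)**2)) = sqrt(-44744 + (-191 + (52**2)**2)) = sqrt(-44744 + (-191 + 2704**2)) = sqrt(-44744 + (-191 + 7311616)) = sqrt(-44744 + 7311425) = sqrt(7266681) = 3*sqrt(807409)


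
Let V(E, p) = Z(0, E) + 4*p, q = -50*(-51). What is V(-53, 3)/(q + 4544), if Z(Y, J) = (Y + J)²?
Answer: 2821/7094 ≈ 0.39766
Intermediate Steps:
q = 2550
Z(Y, J) = (J + Y)²
V(E, p) = E² + 4*p (V(E, p) = (E + 0)² + 4*p = E² + 4*p)
V(-53, 3)/(q + 4544) = ((-53)² + 4*3)/(2550 + 4544) = (2809 + 12)/7094 = 2821*(1/7094) = 2821/7094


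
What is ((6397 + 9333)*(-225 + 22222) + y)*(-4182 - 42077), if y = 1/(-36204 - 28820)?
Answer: -1040787576514170701/65024 ≈ -1.6006e+13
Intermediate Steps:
y = -1/65024 (y = 1/(-65024) = -1/65024 ≈ -1.5379e-5)
((6397 + 9333)*(-225 + 22222) + y)*(-4182 - 42077) = ((6397 + 9333)*(-225 + 22222) - 1/65024)*(-4182 - 42077) = (15730*21997 - 1/65024)*(-46259) = (346012810 - 1/65024)*(-46259) = (22499136957439/65024)*(-46259) = -1040787576514170701/65024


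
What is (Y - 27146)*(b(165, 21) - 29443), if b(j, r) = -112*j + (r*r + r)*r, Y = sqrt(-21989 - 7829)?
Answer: 1037547266 - 38221*I*sqrt(29818) ≈ 1.0375e+9 - 6.6e+6*I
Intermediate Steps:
Y = I*sqrt(29818) (Y = sqrt(-29818) = I*sqrt(29818) ≈ 172.68*I)
b(j, r) = -112*j + r*(r + r**2) (b(j, r) = -112*j + (r**2 + r)*r = -112*j + (r + r**2)*r = -112*j + r*(r + r**2))
(Y - 27146)*(b(165, 21) - 29443) = (I*sqrt(29818) - 27146)*((21**2 + 21**3 - 112*165) - 29443) = (-27146 + I*sqrt(29818))*((441 + 9261 - 18480) - 29443) = (-27146 + I*sqrt(29818))*(-8778 - 29443) = (-27146 + I*sqrt(29818))*(-38221) = 1037547266 - 38221*I*sqrt(29818)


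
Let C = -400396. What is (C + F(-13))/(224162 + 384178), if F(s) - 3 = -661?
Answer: -200527/304170 ≈ -0.65926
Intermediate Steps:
F(s) = -658 (F(s) = 3 - 661 = -658)
(C + F(-13))/(224162 + 384178) = (-400396 - 658)/(224162 + 384178) = -401054/608340 = -401054*1/608340 = -200527/304170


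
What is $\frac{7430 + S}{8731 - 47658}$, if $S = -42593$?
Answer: $\frac{35163}{38927} \approx 0.90331$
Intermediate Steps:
$\frac{7430 + S}{8731 - 47658} = \frac{7430 - 42593}{8731 - 47658} = - \frac{35163}{-38927} = \left(-35163\right) \left(- \frac{1}{38927}\right) = \frac{35163}{38927}$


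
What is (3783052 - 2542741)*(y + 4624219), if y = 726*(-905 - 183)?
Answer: 4755762916941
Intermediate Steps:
y = -789888 (y = 726*(-1088) = -789888)
(3783052 - 2542741)*(y + 4624219) = (3783052 - 2542741)*(-789888 + 4624219) = 1240311*3834331 = 4755762916941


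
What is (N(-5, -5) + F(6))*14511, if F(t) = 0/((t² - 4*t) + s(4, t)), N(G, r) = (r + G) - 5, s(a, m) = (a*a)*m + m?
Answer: -217665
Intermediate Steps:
s(a, m) = m + m*a² (s(a, m) = a²*m + m = m*a² + m = m + m*a²)
N(G, r) = -5 + G + r (N(G, r) = (G + r) - 5 = -5 + G + r)
F(t) = 0 (F(t) = 0/((t² - 4*t) + t*(1 + 4²)) = 0/((t² - 4*t) + t*(1 + 16)) = 0/((t² - 4*t) + t*17) = 0/((t² - 4*t) + 17*t) = 0/(t² + 13*t) = 0)
(N(-5, -5) + F(6))*14511 = ((-5 - 5 - 5) + 0)*14511 = (-15 + 0)*14511 = -15*14511 = -217665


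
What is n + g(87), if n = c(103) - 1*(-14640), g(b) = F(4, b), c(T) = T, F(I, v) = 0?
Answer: 14743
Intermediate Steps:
g(b) = 0
n = 14743 (n = 103 - 1*(-14640) = 103 + 14640 = 14743)
n + g(87) = 14743 + 0 = 14743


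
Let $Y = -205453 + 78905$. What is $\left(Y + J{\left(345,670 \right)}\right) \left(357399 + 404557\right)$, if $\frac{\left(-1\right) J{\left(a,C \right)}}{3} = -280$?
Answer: $-95783964848$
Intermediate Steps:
$J{\left(a,C \right)} = 840$ ($J{\left(a,C \right)} = \left(-3\right) \left(-280\right) = 840$)
$Y = -126548$
$\left(Y + J{\left(345,670 \right)}\right) \left(357399 + 404557\right) = \left(-126548 + 840\right) \left(357399 + 404557\right) = \left(-125708\right) 761956 = -95783964848$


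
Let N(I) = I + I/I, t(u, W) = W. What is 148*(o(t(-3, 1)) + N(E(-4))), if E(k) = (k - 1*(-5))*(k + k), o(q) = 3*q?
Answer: -592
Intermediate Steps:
E(k) = 2*k*(5 + k) (E(k) = (k + 5)*(2*k) = (5 + k)*(2*k) = 2*k*(5 + k))
N(I) = 1 + I (N(I) = I + 1 = 1 + I)
148*(o(t(-3, 1)) + N(E(-4))) = 148*(3*1 + (1 + 2*(-4)*(5 - 4))) = 148*(3 + (1 + 2*(-4)*1)) = 148*(3 + (1 - 8)) = 148*(3 - 7) = 148*(-4) = -592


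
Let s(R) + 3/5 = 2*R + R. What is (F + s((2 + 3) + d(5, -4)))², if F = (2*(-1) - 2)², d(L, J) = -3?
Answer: 11449/25 ≈ 457.96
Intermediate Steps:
s(R) = -⅗ + 3*R (s(R) = -⅗ + (2*R + R) = -⅗ + 3*R)
F = 16 (F = (-2 - 2)² = (-4)² = 16)
(F + s((2 + 3) + d(5, -4)))² = (16 + (-⅗ + 3*((2 + 3) - 3)))² = (16 + (-⅗ + 3*(5 - 3)))² = (16 + (-⅗ + 3*2))² = (16 + (-⅗ + 6))² = (16 + 27/5)² = (107/5)² = 11449/25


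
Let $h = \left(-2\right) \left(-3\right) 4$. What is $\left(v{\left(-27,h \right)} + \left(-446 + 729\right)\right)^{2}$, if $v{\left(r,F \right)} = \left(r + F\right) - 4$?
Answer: $76176$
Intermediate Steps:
$h = 24$ ($h = 6 \cdot 4 = 24$)
$v{\left(r,F \right)} = -4 + F + r$ ($v{\left(r,F \right)} = \left(F + r\right) - 4 = -4 + F + r$)
$\left(v{\left(-27,h \right)} + \left(-446 + 729\right)\right)^{2} = \left(\left(-4 + 24 - 27\right) + \left(-446 + 729\right)\right)^{2} = \left(-7 + 283\right)^{2} = 276^{2} = 76176$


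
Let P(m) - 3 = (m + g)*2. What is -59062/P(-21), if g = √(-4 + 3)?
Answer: 2303418/1525 + 118124*I/1525 ≈ 1510.4 + 77.458*I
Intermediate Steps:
g = I (g = √(-1) = I ≈ 1.0*I)
P(m) = 3 + 2*I + 2*m (P(m) = 3 + (m + I)*2 = 3 + (I + m)*2 = 3 + (2*I + 2*m) = 3 + 2*I + 2*m)
-59062/P(-21) = -59062/(3 + 2*I + 2*(-21)) = -59062/(3 + 2*I - 42) = -59062*(-39 - 2*I)/1525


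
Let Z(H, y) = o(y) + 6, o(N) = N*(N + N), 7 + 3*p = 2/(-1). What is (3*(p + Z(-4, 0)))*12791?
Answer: 115119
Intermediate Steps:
p = -3 (p = -7/3 + (2/(-1))/3 = -7/3 + (2*(-1))/3 = -7/3 + (⅓)*(-2) = -7/3 - ⅔ = -3)
o(N) = 2*N² (o(N) = N*(2*N) = 2*N²)
Z(H, y) = 6 + 2*y² (Z(H, y) = 2*y² + 6 = 6 + 2*y²)
(3*(p + Z(-4, 0)))*12791 = (3*(-3 + (6 + 2*0²)))*12791 = (3*(-3 + (6 + 2*0)))*12791 = (3*(-3 + (6 + 0)))*12791 = (3*(-3 + 6))*12791 = (3*3)*12791 = 9*12791 = 115119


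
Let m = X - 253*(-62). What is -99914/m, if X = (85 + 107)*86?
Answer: -49957/16099 ≈ -3.1031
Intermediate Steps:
X = 16512 (X = 192*86 = 16512)
m = 32198 (m = 16512 - 253*(-62) = 16512 + 15686 = 32198)
-99914/m = -99914/32198 = -99914*1/32198 = -49957/16099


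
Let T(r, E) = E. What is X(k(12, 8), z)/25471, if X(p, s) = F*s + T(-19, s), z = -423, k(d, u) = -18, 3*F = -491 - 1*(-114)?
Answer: 52734/25471 ≈ 2.0704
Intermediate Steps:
F = -377/3 (F = (-491 - 1*(-114))/3 = (-491 + 114)/3 = (1/3)*(-377) = -377/3 ≈ -125.67)
X(p, s) = -374*s/3 (X(p, s) = -377*s/3 + s = -374*s/3)
X(k(12, 8), z)/25471 = -374/3*(-423)/25471 = 52734*(1/25471) = 52734/25471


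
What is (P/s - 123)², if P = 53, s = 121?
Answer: 219928900/14641 ≈ 15021.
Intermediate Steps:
(P/s - 123)² = (53/121 - 123)² = (-14830/121)² = 219928900/14641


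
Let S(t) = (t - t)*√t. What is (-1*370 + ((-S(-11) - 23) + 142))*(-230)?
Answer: 57730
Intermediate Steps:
S(t) = 0 (S(t) = 0*√t = 0)
(-1*370 + ((-S(-11) - 23) + 142))*(-230) = (-1*370 + ((-1*0 - 23) + 142))*(-230) = (-370 + ((0 - 23) + 142))*(-230) = (-370 + (-23 + 142))*(-230) = (-370 + 119)*(-230) = -251*(-230) = 57730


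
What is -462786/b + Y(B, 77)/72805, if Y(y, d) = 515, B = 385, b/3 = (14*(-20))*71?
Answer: 1124128311/144736340 ≈ 7.7667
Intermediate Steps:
b = -59640 (b = 3*((14*(-20))*71) = 3*(-280*71) = 3*(-19880) = -59640)
-462786/b + Y(B, 77)/72805 = -462786/(-59640) + 515/72805 = -462786*(-1/59640) + 515*(1/72805) = 77131/9940 + 103/14561 = 1124128311/144736340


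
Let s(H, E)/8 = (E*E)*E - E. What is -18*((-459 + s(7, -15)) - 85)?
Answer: 493632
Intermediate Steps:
s(H, E) = -8*E + 8*E**3 (s(H, E) = 8*((E*E)*E - E) = 8*(E**2*E - E) = 8*(E**3 - E) = -8*E + 8*E**3)
-18*((-459 + s(7, -15)) - 85) = -18*((-459 + 8*(-15)*(-1 + (-15)**2)) - 85) = -18*((-459 + 8*(-15)*(-1 + 225)) - 85) = -18*((-459 + 8*(-15)*224) - 85) = -18*((-459 - 26880) - 85) = -18*(-27339 - 85) = -18*(-27424) = 493632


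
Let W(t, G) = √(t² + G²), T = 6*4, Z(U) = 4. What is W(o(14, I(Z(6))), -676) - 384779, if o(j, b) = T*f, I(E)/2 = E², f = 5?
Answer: -384779 + 4*√29461 ≈ -3.8409e+5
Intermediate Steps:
T = 24
I(E) = 2*E²
o(j, b) = 120 (o(j, b) = 24*5 = 120)
W(t, G) = √(G² + t²)
W(o(14, I(Z(6))), -676) - 384779 = √((-676)² + 120²) - 384779 = √(456976 + 14400) - 384779 = √471376 - 384779 = 4*√29461 - 384779 = -384779 + 4*√29461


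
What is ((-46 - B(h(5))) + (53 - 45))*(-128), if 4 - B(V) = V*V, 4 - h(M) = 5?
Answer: 5248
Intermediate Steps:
h(M) = -1 (h(M) = 4 - 1*5 = 4 - 5 = -1)
B(V) = 4 - V² (B(V) = 4 - V*V = 4 - V²)
((-46 - B(h(5))) + (53 - 45))*(-128) = ((-46 - (4 - 1*(-1)²)) + (53 - 45))*(-128) = ((-46 - (4 - 1*1)) + 8)*(-128) = ((-46 - (4 - 1)) + 8)*(-128) = ((-46 - 1*3) + 8)*(-128) = ((-46 - 3) + 8)*(-128) = (-49 + 8)*(-128) = -41*(-128) = 5248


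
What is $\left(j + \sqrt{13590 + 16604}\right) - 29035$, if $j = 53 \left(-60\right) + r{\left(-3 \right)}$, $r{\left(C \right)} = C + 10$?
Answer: $-32208 + \sqrt{30194} \approx -32034.0$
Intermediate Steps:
$r{\left(C \right)} = 10 + C$
$j = -3173$ ($j = 53 \left(-60\right) + \left(10 - 3\right) = -3180 + 7 = -3173$)
$\left(j + \sqrt{13590 + 16604}\right) - 29035 = \left(-3173 + \sqrt{13590 + 16604}\right) - 29035 = \left(-3173 + \sqrt{30194}\right) - 29035 = -32208 + \sqrt{30194}$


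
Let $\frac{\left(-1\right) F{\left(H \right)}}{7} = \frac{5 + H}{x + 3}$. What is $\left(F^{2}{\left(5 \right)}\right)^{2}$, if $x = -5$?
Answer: $1500625$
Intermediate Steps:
$F{\left(H \right)} = \frac{35}{2} + \frac{7 H}{2}$ ($F{\left(H \right)} = - 7 \frac{5 + H}{-5 + 3} = - 7 \frac{5 + H}{-2} = - 7 \left(5 + H\right) \left(- \frac{1}{2}\right) = - 7 \left(- \frac{5}{2} - \frac{H}{2}\right) = \frac{35}{2} + \frac{7 H}{2}$)
$\left(F^{2}{\left(5 \right)}\right)^{2} = \left(\left(\frac{35}{2} + \frac{7}{2} \cdot 5\right)^{2}\right)^{2} = \left(\left(\frac{35}{2} + \frac{35}{2}\right)^{2}\right)^{2} = \left(35^{2}\right)^{2} = 1225^{2} = 1500625$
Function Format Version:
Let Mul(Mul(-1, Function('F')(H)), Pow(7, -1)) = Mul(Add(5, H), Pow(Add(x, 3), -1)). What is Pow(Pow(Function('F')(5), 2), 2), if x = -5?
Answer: 1500625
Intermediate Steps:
Function('F')(H) = Add(Rational(35, 2), Mul(Rational(7, 2), H)) (Function('F')(H) = Mul(-7, Mul(Add(5, H), Pow(Add(-5, 3), -1))) = Mul(-7, Mul(Add(5, H), Pow(-2, -1))) = Mul(-7, Mul(Add(5, H), Rational(-1, 2))) = Mul(-7, Add(Rational(-5, 2), Mul(Rational(-1, 2), H))) = Add(Rational(35, 2), Mul(Rational(7, 2), H)))
Pow(Pow(Function('F')(5), 2), 2) = Pow(Pow(Add(Rational(35, 2), Mul(Rational(7, 2), 5)), 2), 2) = Pow(Pow(Add(Rational(35, 2), Rational(35, 2)), 2), 2) = Pow(Pow(35, 2), 2) = Pow(1225, 2) = 1500625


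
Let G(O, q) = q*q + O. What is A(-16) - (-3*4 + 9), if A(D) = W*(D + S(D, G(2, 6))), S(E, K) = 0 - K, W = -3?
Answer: 165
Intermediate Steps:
G(O, q) = O + q**2 (G(O, q) = q**2 + O = O + q**2)
S(E, K) = -K
A(D) = 114 - 3*D (A(D) = -3*(D - (2 + 6**2)) = -3*(D - (2 + 36)) = -3*(D - 1*38) = -3*(D - 38) = -3*(-38 + D) = 114 - 3*D)
A(-16) - (-3*4 + 9) = (114 - 3*(-16)) - (-3*4 + 9) = (114 + 48) - (-12 + 9) = 162 - 1*(-3) = 162 + 3 = 165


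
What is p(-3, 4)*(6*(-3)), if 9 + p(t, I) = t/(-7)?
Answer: 1080/7 ≈ 154.29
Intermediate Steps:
p(t, I) = -9 - t/7 (p(t, I) = -9 + t/(-7) = -9 + t*(-1/7) = -9 - t/7)
p(-3, 4)*(6*(-3)) = (-9 - 1/7*(-3))*(6*(-3)) = (-9 + 3/7)*(-18) = -60/7*(-18) = 1080/7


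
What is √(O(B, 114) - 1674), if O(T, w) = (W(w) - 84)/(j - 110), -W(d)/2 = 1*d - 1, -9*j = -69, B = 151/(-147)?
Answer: 2*I*√39371829/307 ≈ 40.878*I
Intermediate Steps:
B = -151/147 (B = 151*(-1/147) = -151/147 ≈ -1.0272)
j = 23/3 (j = -⅑*(-69) = 23/3 ≈ 7.6667)
W(d) = 2 - 2*d (W(d) = -2*(1*d - 1) = -2*(d - 1) = -2*(-1 + d) = 2 - 2*d)
O(T, w) = 246/307 + 6*w/307 (O(T, w) = ((2 - 2*w) - 84)/(23/3 - 110) = (-82 - 2*w)/(-307/3) = (-82 - 2*w)*(-3/307) = 246/307 + 6*w/307)
√(O(B, 114) - 1674) = √((246/307 + (6/307)*114) - 1674) = √((246/307 + 684/307) - 1674) = √(930/307 - 1674) = √(-512988/307) = 2*I*√39371829/307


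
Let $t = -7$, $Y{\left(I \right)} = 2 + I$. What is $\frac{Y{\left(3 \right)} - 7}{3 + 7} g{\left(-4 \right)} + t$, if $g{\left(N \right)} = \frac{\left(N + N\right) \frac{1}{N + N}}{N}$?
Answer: $- \frac{139}{20} \approx -6.95$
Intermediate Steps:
$g{\left(N \right)} = \frac{1}{N}$ ($g{\left(N \right)} = \frac{2 N \frac{1}{2 N}}{N} = 1 \frac{1}{N} = \frac{1}{N}$)
$\frac{Y{\left(3 \right)} - 7}{3 + 7} g{\left(-4 \right)} + t = \frac{\left(\left(2 + 3\right) - 7\right) \frac{1}{3 + 7}}{-4} - 7 = \frac{5 - 7}{10} \left(- \frac{1}{4}\right) - 7 = \left(-2\right) \frac{1}{10} \left(- \frac{1}{4}\right) - 7 = \left(- \frac{1}{5}\right) \left(- \frac{1}{4}\right) - 7 = \frac{1}{20} - 7 = - \frac{139}{20}$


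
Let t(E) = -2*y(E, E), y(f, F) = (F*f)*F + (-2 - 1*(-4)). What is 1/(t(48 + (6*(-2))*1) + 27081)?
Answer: -1/66235 ≈ -1.5098e-5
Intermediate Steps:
y(f, F) = 2 + f*F² (y(f, F) = f*F² + (-2 + 4) = f*F² + 2 = 2 + f*F²)
t(E) = -4 - 2*E³ (t(E) = -2*(2 + E*E²) = -2*(2 + E³) = -4 - 2*E³)
1/(t(48 + (6*(-2))*1) + 27081) = 1/((-4 - 2*(48 + (6*(-2))*1)³) + 27081) = 1/((-4 - 2*(48 - 12*1)³) + 27081) = 1/((-4 - 2*(48 - 12)³) + 27081) = 1/((-4 - 2*36³) + 27081) = 1/((-4 - 2*46656) + 27081) = 1/((-4 - 93312) + 27081) = 1/(-93316 + 27081) = 1/(-66235) = -1/66235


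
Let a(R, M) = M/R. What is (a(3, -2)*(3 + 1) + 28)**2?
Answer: 5776/9 ≈ 641.78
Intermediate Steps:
(a(3, -2)*(3 + 1) + 28)**2 = ((-2/3)*(3 + 1) + 28)**2 = (-2*1/3*4 + 28)**2 = (-2/3*4 + 28)**2 = (-8/3 + 28)**2 = (76/3)**2 = 5776/9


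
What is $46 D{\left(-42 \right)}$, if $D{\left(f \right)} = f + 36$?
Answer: $-276$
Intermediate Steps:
$D{\left(f \right)} = 36 + f$
$46 D{\left(-42 \right)} = 46 \left(36 - 42\right) = 46 \left(-6\right) = -276$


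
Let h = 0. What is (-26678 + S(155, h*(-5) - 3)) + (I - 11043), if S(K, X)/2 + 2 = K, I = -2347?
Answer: -39762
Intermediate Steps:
S(K, X) = -4 + 2*K
(-26678 + S(155, h*(-5) - 3)) + (I - 11043) = (-26678 + (-4 + 2*155)) + (-2347 - 11043) = (-26678 + (-4 + 310)) - 13390 = (-26678 + 306) - 13390 = -26372 - 13390 = -39762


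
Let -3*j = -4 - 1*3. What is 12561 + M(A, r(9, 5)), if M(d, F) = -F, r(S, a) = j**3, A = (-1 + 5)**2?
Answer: 338804/27 ≈ 12548.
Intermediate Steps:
j = 7/3 (j = -(-4 - 1*3)/3 = -(-4 - 3)/3 = -1/3*(-7) = 7/3 ≈ 2.3333)
A = 16 (A = 4**2 = 16)
r(S, a) = 343/27 (r(S, a) = (7/3)**3 = 343/27)
12561 + M(A, r(9, 5)) = 12561 - 1*343/27 = 12561 - 343/27 = 338804/27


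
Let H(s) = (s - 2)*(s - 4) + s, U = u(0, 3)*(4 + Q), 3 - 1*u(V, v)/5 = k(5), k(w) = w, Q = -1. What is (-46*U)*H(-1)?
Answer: 19320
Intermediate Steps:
u(V, v) = -10 (u(V, v) = 15 - 5*5 = 15 - 25 = -10)
U = -30 (U = -10*(4 - 1) = -10*3 = -30)
H(s) = s + (-4 + s)*(-2 + s) (H(s) = (-2 + s)*(-4 + s) + s = (-4 + s)*(-2 + s) + s = s + (-4 + s)*(-2 + s))
(-46*U)*H(-1) = (-46*(-30))*(8 + (-1)² - 5*(-1)) = 1380*(8 + 1 + 5) = 1380*14 = 19320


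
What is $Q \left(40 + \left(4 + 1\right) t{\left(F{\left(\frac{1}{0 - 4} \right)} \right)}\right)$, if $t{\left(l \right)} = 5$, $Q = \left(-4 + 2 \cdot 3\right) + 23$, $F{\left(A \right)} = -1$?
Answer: $1625$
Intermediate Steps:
$Q = 25$ ($Q = \left(-4 + 6\right) + 23 = 2 + 23 = 25$)
$Q \left(40 + \left(4 + 1\right) t{\left(F{\left(\frac{1}{0 - 4} \right)} \right)}\right) = 25 \left(40 + \left(4 + 1\right) 5\right) = 25 \left(40 + 5 \cdot 5\right) = 25 \left(40 + 25\right) = 25 \cdot 65 = 1625$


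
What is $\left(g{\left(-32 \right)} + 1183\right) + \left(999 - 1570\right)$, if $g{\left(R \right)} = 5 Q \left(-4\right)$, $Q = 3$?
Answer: $552$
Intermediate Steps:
$g{\left(R \right)} = -60$ ($g{\left(R \right)} = 5 \cdot 3 \left(-4\right) = 15 \left(-4\right) = -60$)
$\left(g{\left(-32 \right)} + 1183\right) + \left(999 - 1570\right) = \left(-60 + 1183\right) + \left(999 - 1570\right) = 1123 - 571 = 552$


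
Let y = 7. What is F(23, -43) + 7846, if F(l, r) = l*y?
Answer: 8007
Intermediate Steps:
F(l, r) = 7*l (F(l, r) = l*7 = 7*l)
F(23, -43) + 7846 = 7*23 + 7846 = 161 + 7846 = 8007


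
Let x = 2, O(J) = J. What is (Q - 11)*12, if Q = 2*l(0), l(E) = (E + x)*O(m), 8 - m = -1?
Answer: 300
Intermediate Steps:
m = 9 (m = 8 - 1*(-1) = 8 + 1 = 9)
l(E) = 18 + 9*E (l(E) = (E + 2)*9 = (2 + E)*9 = 18 + 9*E)
Q = 36 (Q = 2*(18 + 9*0) = 2*(18 + 0) = 2*18 = 36)
(Q - 11)*12 = (36 - 11)*12 = 25*12 = 300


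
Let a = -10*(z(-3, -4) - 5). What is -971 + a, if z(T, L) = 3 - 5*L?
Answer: -1151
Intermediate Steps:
a = -180 (a = -10*((3 - 5*(-4)) - 5) = -10*((3 + 20) - 5) = -10*(23 - 5) = -10*18 = -180)
-971 + a = -971 - 180 = -1151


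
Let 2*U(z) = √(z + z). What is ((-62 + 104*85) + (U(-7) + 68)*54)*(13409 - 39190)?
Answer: -320973450 - 696087*I*√14 ≈ -3.2097e+8 - 2.6045e+6*I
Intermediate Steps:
U(z) = √2*√z/2 (U(z) = √(z + z)/2 = √(2*z)/2 = (√2*√z)/2 = √2*√z/2)
((-62 + 104*85) + (U(-7) + 68)*54)*(13409 - 39190) = ((-62 + 104*85) + (√2*√(-7)/2 + 68)*54)*(13409 - 39190) = ((-62 + 8840) + (√2*(I*√7)/2 + 68)*54)*(-25781) = (8778 + (I*√14/2 + 68)*54)*(-25781) = (8778 + (68 + I*√14/2)*54)*(-25781) = (8778 + (3672 + 27*I*√14))*(-25781) = (12450 + 27*I*√14)*(-25781) = -320973450 - 696087*I*√14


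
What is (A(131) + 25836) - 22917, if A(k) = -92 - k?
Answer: 2696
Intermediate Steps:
(A(131) + 25836) - 22917 = ((-92 - 1*131) + 25836) - 22917 = ((-92 - 131) + 25836) - 22917 = (-223 + 25836) - 22917 = 25613 - 22917 = 2696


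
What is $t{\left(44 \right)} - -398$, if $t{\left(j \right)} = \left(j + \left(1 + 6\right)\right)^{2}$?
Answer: $2999$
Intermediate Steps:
$t{\left(j \right)} = \left(7 + j\right)^{2}$ ($t{\left(j \right)} = \left(j + 7\right)^{2} = \left(7 + j\right)^{2}$)
$t{\left(44 \right)} - -398 = \left(7 + 44\right)^{2} - -398 = 51^{2} + 398 = 2601 + 398 = 2999$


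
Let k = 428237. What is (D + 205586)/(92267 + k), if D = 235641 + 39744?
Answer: 480971/520504 ≈ 0.92405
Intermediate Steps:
D = 275385
(D + 205586)/(92267 + k) = (275385 + 205586)/(92267 + 428237) = 480971/520504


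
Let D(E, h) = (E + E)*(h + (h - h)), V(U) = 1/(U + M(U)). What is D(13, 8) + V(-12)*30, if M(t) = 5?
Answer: 1426/7 ≈ 203.71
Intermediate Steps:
V(U) = 1/(5 + U) (V(U) = 1/(U + 5) = 1/(5 + U))
D(E, h) = 2*E*h (D(E, h) = (2*E)*(h + 0) = (2*E)*h = 2*E*h)
D(13, 8) + V(-12)*30 = 2*13*8 + 30/(5 - 12) = 208 + 30/(-7) = 208 - ⅐*30 = 208 - 30/7 = 1426/7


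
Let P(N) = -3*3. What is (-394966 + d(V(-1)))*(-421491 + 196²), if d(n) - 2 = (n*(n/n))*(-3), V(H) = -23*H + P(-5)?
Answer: 151316923450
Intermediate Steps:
P(N) = -9
V(H) = -9 - 23*H (V(H) = -23*H - 9 = -9 - 23*H)
d(n) = 2 - 3*n (d(n) = 2 + (n*(n/n))*(-3) = 2 + (n*1)*(-3) = 2 + n*(-3) = 2 - 3*n)
(-394966 + d(V(-1)))*(-421491 + 196²) = (-394966 + (2 - 3*(-9 - 23*(-1))))*(-421491 + 196²) = (-394966 + (2 - 3*(-9 + 23)))*(-421491 + 38416) = (-394966 + (2 - 3*14))*(-383075) = (-394966 + (2 - 42))*(-383075) = (-394966 - 40)*(-383075) = -395006*(-383075) = 151316923450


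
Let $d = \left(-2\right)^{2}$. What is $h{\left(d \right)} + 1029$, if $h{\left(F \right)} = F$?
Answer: $1033$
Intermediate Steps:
$d = 4$
$h{\left(d \right)} + 1029 = 4 + 1029 = 1033$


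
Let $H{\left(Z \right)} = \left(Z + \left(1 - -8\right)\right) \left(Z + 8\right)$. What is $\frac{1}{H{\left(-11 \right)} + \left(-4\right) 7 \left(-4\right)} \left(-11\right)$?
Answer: $- \frac{11}{118} \approx -0.09322$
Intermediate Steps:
$H{\left(Z \right)} = \left(8 + Z\right) \left(9 + Z\right)$ ($H{\left(Z \right)} = \left(Z + \left(1 + 8\right)\right) \left(8 + Z\right) = \left(Z + 9\right) \left(8 + Z\right) = \left(9 + Z\right) \left(8 + Z\right) = \left(8 + Z\right) \left(9 + Z\right)$)
$\frac{1}{H{\left(-11 \right)} + \left(-4\right) 7 \left(-4\right)} \left(-11\right) = \frac{1}{\left(72 + \left(-11\right)^{2} + 17 \left(-11\right)\right) + \left(-4\right) 7 \left(-4\right)} \left(-11\right) = \frac{1}{\left(72 + 121 - 187\right) - -112} \left(-11\right) = \frac{1}{6 + 112} \left(-11\right) = \frac{1}{118} \left(-11\right) = - \frac{11}{118}$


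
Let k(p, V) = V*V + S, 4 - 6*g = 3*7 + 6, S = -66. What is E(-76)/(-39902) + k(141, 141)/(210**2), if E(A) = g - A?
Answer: 13124593/29327970 ≈ 0.44751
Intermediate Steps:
g = -23/6 (g = 2/3 - (3*7 + 6)/6 = 2/3 - (21 + 6)/6 = 2/3 - 1/6*27 = 2/3 - 9/2 = -23/6 ≈ -3.8333)
E(A) = -23/6 - A
k(p, V) = -66 + V**2 (k(p, V) = V*V - 66 = V**2 - 66 = -66 + V**2)
E(-76)/(-39902) + k(141, 141)/(210**2) = (-23/6 - 1*(-76))/(-39902) + (-66 + 141**2)/(210**2) = (-23/6 + 76)*(-1/39902) + (-66 + 19881)/44100 = (433/6)*(-1/39902) + 19815*(1/44100) = -433/239412 + 1321/2940 = 13124593/29327970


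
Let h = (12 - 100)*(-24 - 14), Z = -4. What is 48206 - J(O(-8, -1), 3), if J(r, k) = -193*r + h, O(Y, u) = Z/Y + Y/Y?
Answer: 90303/2 ≈ 45152.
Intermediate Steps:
O(Y, u) = 1 - 4/Y (O(Y, u) = -4/Y + Y/Y = -4/Y + 1 = 1 - 4/Y)
h = 3344 (h = -88*(-38) = 3344)
J(r, k) = 3344 - 193*r (J(r, k) = -193*r + 3344 = 3344 - 193*r)
48206 - J(O(-8, -1), 3) = 48206 - (3344 - 193*(-4 - 8)/(-8)) = 48206 - (3344 - (-193)*(-12)/8) = 48206 - (3344 - 193*3/2) = 48206 - (3344 - 579/2) = 48206 - 1*6109/2 = 48206 - 6109/2 = 90303/2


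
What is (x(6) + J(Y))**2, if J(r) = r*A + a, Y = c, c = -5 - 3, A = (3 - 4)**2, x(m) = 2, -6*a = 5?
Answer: 1681/36 ≈ 46.694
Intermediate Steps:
a = -5/6 (a = -1/6*5 = -5/6 ≈ -0.83333)
A = 1 (A = (-1)**2 = 1)
c = -8
Y = -8
J(r) = -5/6 + r (J(r) = r*1 - 5/6 = r - 5/6 = -5/6 + r)
(x(6) + J(Y))**2 = (2 + (-5/6 - 8))**2 = (2 - 53/6)**2 = (-41/6)**2 = 1681/36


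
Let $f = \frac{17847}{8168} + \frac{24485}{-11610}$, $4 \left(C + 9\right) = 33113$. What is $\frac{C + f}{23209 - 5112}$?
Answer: $\frac{78418415693}{171614719656} \approx 0.45694$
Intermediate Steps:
$C = \frac{33077}{4}$ ($C = -9 + \frac{1}{4} \cdot 33113 = -9 + \frac{33113}{4} = \frac{33077}{4} \approx 8269.3$)
$f = \frac{721019}{9483048}$ ($f = 17847 \cdot \frac{1}{8168} + 24485 \left(- \frac{1}{11610}\right) = \frac{17847}{8168} - \frac{4897}{2322} = \frac{721019}{9483048} \approx 0.076032$)
$\frac{C + f}{23209 - 5112} = \frac{\frac{33077}{4} + \frac{721019}{9483048}}{23209 - 5112} = \frac{78418415693}{9483048 \cdot 18097} = \frac{78418415693}{9483048} \cdot \frac{1}{18097} = \frac{78418415693}{171614719656}$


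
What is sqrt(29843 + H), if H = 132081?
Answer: 2*sqrt(40481) ≈ 402.40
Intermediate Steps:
sqrt(29843 + H) = sqrt(29843 + 132081) = sqrt(161924) = 2*sqrt(40481)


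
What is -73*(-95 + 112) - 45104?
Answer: -46345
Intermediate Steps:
-73*(-95 + 112) - 45104 = -73*17 - 45104 = -1241 - 45104 = -46345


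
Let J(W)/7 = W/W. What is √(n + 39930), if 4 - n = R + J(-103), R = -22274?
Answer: √62201 ≈ 249.40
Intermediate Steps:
J(W) = 7 (J(W) = 7*(W/W) = 7*1 = 7)
n = 22271 (n = 4 - (-22274 + 7) = 4 - 1*(-22267) = 4 + 22267 = 22271)
√(n + 39930) = √(22271 + 39930) = √62201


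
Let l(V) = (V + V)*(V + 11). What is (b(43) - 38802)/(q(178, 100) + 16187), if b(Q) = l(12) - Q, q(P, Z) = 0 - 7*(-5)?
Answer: -38293/16222 ≈ -2.3606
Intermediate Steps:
l(V) = 2*V*(11 + V) (l(V) = (2*V)*(11 + V) = 2*V*(11 + V))
q(P, Z) = 35 (q(P, Z) = 0 + 35 = 35)
b(Q) = 552 - Q (b(Q) = 2*12*(11 + 12) - Q = 2*12*23 - Q = 552 - Q)
(b(43) - 38802)/(q(178, 100) + 16187) = ((552 - 1*43) - 38802)/(35 + 16187) = ((552 - 43) - 38802)/16222 = (509 - 38802)*(1/16222) = -38293*1/16222 = -38293/16222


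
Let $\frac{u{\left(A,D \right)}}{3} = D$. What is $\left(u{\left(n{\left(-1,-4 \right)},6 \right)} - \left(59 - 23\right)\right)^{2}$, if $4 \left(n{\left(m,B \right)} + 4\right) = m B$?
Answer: $324$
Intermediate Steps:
$n{\left(m,B \right)} = -4 + \frac{B m}{4}$ ($n{\left(m,B \right)} = -4 + \frac{m B}{4} = -4 + \frac{B m}{4}$)
$u{\left(A,D \right)} = 3 D$
$\left(u{\left(n{\left(-1,-4 \right)},6 \right)} - \left(59 - 23\right)\right)^{2} = \left(3 \cdot 6 - \left(59 - 23\right)\right)^{2} = \left(18 - 36\right)^{2} = \left(-18\right)^{2} = 324$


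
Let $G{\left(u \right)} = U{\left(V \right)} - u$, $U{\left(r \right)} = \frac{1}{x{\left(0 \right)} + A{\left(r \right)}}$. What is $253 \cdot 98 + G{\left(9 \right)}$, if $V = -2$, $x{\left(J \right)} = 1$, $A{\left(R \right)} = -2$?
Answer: $24784$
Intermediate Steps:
$U{\left(r \right)} = -1$ ($U{\left(r \right)} = \frac{1}{1 - 2} = \frac{1}{-1} = -1$)
$G{\left(u \right)} = -1 - u$
$253 \cdot 98 + G{\left(9 \right)} = 253 \cdot 98 - 10 = 24794 - 10 = 24784$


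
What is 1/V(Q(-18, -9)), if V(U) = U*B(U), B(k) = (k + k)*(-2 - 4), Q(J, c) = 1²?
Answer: -1/12 ≈ -0.083333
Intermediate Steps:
Q(J, c) = 1
B(k) = -12*k (B(k) = (2*k)*(-6) = -12*k)
V(U) = -12*U² (V(U) = U*(-12*U) = -12*U²)
1/V(Q(-18, -9)) = 1/(-12*1²) = 1/(-12*1) = 1/(-12) = -1/12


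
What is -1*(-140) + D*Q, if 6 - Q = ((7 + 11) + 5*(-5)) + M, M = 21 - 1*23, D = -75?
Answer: -985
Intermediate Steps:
M = -2 (M = 21 - 23 = -2)
Q = 15 (Q = 6 - (((7 + 11) + 5*(-5)) - 2) = 6 - ((18 - 25) - 2) = 6 - (-7 - 2) = 6 - 1*(-9) = 6 + 9 = 15)
-1*(-140) + D*Q = -1*(-140) - 75*15 = 140 - 1125 = -985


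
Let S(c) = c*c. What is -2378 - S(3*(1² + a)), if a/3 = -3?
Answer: -2954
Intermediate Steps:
a = -9 (a = 3*(-3) = -9)
S(c) = c²
-2378 - S(3*(1² + a)) = -2378 - (3*(1² - 9))² = -2378 - (3*(1 - 9))² = -2378 - (3*(-8))² = -2378 - 1*(-24)² = -2378 - 1*576 = -2378 - 576 = -2954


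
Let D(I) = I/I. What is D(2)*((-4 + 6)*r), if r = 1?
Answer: 2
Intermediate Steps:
D(I) = 1
D(2)*((-4 + 6)*r) = 1*((-4 + 6)*1) = 1*(2*1) = 1*2 = 2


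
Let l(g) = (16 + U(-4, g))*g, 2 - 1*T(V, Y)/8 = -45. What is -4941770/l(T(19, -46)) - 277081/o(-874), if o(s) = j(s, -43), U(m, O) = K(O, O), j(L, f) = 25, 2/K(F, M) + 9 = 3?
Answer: -2633604091/220900 ≈ -11922.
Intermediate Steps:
K(F, M) = -⅓ (K(F, M) = 2/(-9 + 3) = 2/(-6) = 2*(-⅙) = -⅓)
U(m, O) = -⅓
o(s) = 25
T(V, Y) = 376 (T(V, Y) = 16 - 8*(-45) = 16 + 360 = 376)
l(g) = 47*g/3 (l(g) = (16 - ⅓)*g = 47*g/3)
-4941770/l(T(19, -46)) - 277081/o(-874) = -4941770/((47/3)*376) - 277081/25 = -4941770/17672/3 - 277081*1/25 = -4941770*3/17672 - 277081/25 = -7412655/8836 - 277081/25 = -2633604091/220900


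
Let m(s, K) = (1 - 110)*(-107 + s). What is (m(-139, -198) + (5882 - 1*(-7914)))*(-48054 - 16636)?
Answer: -2627060900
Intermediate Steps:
m(s, K) = 11663 - 109*s (m(s, K) = -109*(-107 + s) = 11663 - 109*s)
(m(-139, -198) + (5882 - 1*(-7914)))*(-48054 - 16636) = ((11663 - 109*(-139)) + (5882 - 1*(-7914)))*(-48054 - 16636) = ((11663 + 15151) + (5882 + 7914))*(-64690) = (26814 + 13796)*(-64690) = 40610*(-64690) = -2627060900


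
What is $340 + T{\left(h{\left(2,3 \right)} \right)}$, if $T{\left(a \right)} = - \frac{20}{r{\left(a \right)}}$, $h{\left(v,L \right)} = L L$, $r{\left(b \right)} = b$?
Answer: $\frac{3040}{9} \approx 337.78$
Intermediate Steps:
$h{\left(v,L \right)} = L^{2}$
$T{\left(a \right)} = - \frac{20}{a}$
$340 + T{\left(h{\left(2,3 \right)} \right)} = 340 - \frac{20}{3^{2}} = 340 - \frac{20}{9} = \frac{3040}{9}$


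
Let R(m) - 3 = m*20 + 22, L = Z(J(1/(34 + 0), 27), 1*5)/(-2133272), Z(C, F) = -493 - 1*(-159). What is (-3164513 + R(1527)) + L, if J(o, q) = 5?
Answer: -3342781758761/1066636 ≈ -3.1339e+6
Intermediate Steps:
Z(C, F) = -334 (Z(C, F) = -493 + 159 = -334)
L = 167/1066636 (L = -334/(-2133272) = -334*(-1/2133272) = 167/1066636 ≈ 0.00015657)
R(m) = 25 + 20*m (R(m) = 3 + (m*20 + 22) = 3 + (20*m + 22) = 3 + (22 + 20*m) = 25 + 20*m)
(-3164513 + R(1527)) + L = (-3164513 + (25 + 20*1527)) + 167/1066636 = (-3164513 + (25 + 30540)) + 167/1066636 = (-3164513 + 30565) + 167/1066636 = -3133948 + 167/1066636 = -3342781758761/1066636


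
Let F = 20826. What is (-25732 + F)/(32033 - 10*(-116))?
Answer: -4906/33193 ≈ -0.14780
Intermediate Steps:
(-25732 + F)/(32033 - 10*(-116)) = (-25732 + 20826)/(32033 - 10*(-116)) = -4906/(32033 + 1160) = -4906/33193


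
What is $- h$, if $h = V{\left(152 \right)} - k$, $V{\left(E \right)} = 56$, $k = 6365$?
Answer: $6309$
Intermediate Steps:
$h = -6309$ ($h = 56 - 6365 = -6309$)
$- h = \left(-1\right) \left(-6309\right) = 6309$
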